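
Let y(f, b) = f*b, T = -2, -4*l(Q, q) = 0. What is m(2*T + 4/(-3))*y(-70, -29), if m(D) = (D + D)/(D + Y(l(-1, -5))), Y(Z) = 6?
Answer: -32480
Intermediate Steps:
l(Q, q) = 0 (l(Q, q) = -1/4*0 = 0)
y(f, b) = b*f
m(D) = 2*D/(6 + D) (m(D) = (D + D)/(D + 6) = (2*D)/(6 + D) = 2*D/(6 + D))
m(2*T + 4/(-3))*y(-70, -29) = (2*(2*(-2) + 4/(-3))/(6 + (2*(-2) + 4/(-3))))*(-29*(-70)) = (2*(-4 + 4*(-1/3))/(6 + (-4 + 4*(-1/3))))*2030 = (2*(-4 - 4/3)/(6 + (-4 - 4/3)))*2030 = (2*(-16/3)/(6 - 16/3))*2030 = (2*(-16/3)/(2/3))*2030 = (2*(-16/3)*(3/2))*2030 = -16*2030 = -32480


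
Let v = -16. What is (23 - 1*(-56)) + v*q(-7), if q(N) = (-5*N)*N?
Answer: 3999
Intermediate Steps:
q(N) = -5*N²
(23 - 1*(-56)) + v*q(-7) = (23 - 1*(-56)) - (-80)*(-7)² = (23 + 56) - (-80)*49 = 79 - 16*(-245) = 79 + 3920 = 3999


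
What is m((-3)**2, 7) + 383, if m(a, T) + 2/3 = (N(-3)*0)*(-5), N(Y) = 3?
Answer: 1147/3 ≈ 382.33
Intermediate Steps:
m(a, T) = -2/3 (m(a, T) = -2/3 + (3*0)*(-5) = -2/3 + 0*(-5) = -2/3 + 0 = -2/3)
m((-3)**2, 7) + 383 = -2/3 + 383 = 1147/3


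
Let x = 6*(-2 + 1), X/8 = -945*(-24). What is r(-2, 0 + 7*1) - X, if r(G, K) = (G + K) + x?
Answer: -181441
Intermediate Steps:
X = 181440 (X = 8*(-945*(-24)) = 8*22680 = 181440)
x = -6 (x = 6*(-1) = -6)
r(G, K) = -6 + G + K (r(G, K) = (G + K) - 6 = -6 + G + K)
r(-2, 0 + 7*1) - X = (-6 - 2 + (0 + 7*1)) - 1*181440 = (-6 - 2 + (0 + 7)) - 181440 = (-6 - 2 + 7) - 181440 = -1 - 181440 = -181441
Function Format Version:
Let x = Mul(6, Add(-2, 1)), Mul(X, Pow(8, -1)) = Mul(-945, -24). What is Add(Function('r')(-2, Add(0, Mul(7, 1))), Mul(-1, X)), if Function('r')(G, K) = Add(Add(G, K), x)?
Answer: -181441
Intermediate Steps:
X = 181440 (X = Mul(8, Mul(-945, -24)) = Mul(8, 22680) = 181440)
x = -6 (x = Mul(6, -1) = -6)
Function('r')(G, K) = Add(-6, G, K) (Function('r')(G, K) = Add(Add(G, K), -6) = Add(-6, G, K))
Add(Function('r')(-2, Add(0, Mul(7, 1))), Mul(-1, X)) = Add(Add(-6, -2, Add(0, Mul(7, 1))), Mul(-1, 181440)) = Add(Add(-6, -2, Add(0, 7)), -181440) = Add(Add(-6, -2, 7), -181440) = Add(-1, -181440) = -181441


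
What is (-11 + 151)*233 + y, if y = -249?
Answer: 32371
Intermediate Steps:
(-11 + 151)*233 + y = (-11 + 151)*233 - 249 = 140*233 - 249 = 32620 - 249 = 32371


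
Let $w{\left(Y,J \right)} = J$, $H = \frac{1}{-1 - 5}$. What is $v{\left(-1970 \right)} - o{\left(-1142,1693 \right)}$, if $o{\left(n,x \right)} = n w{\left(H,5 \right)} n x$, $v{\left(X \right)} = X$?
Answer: $-11039750230$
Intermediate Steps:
$H = - \frac{1}{6}$ ($H = \frac{1}{-6} = - \frac{1}{6} \approx -0.16667$)
$o{\left(n,x \right)} = 5 x n^{2}$ ($o{\left(n,x \right)} = n 5 n x = 5 n n x = 5 x n^{2}$)
$v{\left(-1970 \right)} - o{\left(-1142,1693 \right)} = -1970 - 5 \cdot 1693 \left(-1142\right)^{2} = -1970 - 5 \cdot 1693 \cdot 1304164 = -1970 - 11039748260 = -11039750230$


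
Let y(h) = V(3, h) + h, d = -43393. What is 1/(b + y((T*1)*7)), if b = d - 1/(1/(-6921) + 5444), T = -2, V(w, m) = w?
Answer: -37677923/1635372576813 ≈ -2.3039e-5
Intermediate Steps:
b = -1634958119660/37677923 (b = -43393 - 1/(1/(-6921) + 5444) = -43393 - 1/(-1/6921 + 5444) = -43393 - 1/37677923/6921 = -43393 - 1*6921/37677923 = -43393 - 6921/37677923 = -1634958119660/37677923 ≈ -43393.)
y(h) = 3 + h
1/(b + y((T*1)*7)) = 1/(-1634958119660/37677923 + (3 - 2*1*7)) = 1/(-1634958119660/37677923 + (3 - 2*7)) = 1/(-1634958119660/37677923 + (3 - 14)) = 1/(-1634958119660/37677923 - 11) = 1/(-1635372576813/37677923) = -37677923/1635372576813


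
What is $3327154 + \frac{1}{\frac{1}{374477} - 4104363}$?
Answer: $\frac{5113800906449320623}{1536989543150} \approx 3.3272 \cdot 10^{6}$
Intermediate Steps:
$3327154 + \frac{1}{\frac{1}{374477} - 4104363} = 3327154 + \frac{1}{- \frac{1536989543150}{374477}} = 3327154 - \frac{374477}{1536989543150} = \frac{5113800906449320623}{1536989543150}$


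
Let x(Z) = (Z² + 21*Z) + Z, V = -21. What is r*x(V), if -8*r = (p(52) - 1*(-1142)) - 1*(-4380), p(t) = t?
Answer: 58527/4 ≈ 14632.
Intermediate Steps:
x(Z) = Z² + 22*Z
r = -2787/4 (r = -((52 - 1*(-1142)) - 1*(-4380))/8 = -((52 + 1142) + 4380)/8 = -(1194 + 4380)/8 = -⅛*5574 = -2787/4 ≈ -696.75)
r*x(V) = -(-58527)*(22 - 21)/4 = -(-58527)/4 = -2787/4*(-21) = 58527/4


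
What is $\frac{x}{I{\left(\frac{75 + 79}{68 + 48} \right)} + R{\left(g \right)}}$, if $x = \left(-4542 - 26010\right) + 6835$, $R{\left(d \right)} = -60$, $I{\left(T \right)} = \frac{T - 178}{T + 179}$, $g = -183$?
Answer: $\frac{248056103}{637787} \approx 388.93$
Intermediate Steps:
$I{\left(T \right)} = \frac{-178 + T}{179 + T}$
$x = -23717$ ($x = -30552 + 6835 = -23717$)
$\frac{x}{I{\left(\frac{75 + 79}{68 + 48} \right)} + R{\left(g \right)}} = - \frac{23717}{\frac{-178 + \frac{75 + 79}{68 + 48}}{179 + \frac{75 + 79}{68 + 48}} - 60} = - \frac{23717}{\frac{-178 + \frac{154}{116}}{179 + \frac{154}{116}} - 60} = - \frac{23717}{\frac{-178 + 154 \cdot \frac{1}{116}}{179 + 154 \cdot \frac{1}{116}} - 60} = - \frac{23717}{\frac{-178 + \frac{77}{58}}{179 + \frac{77}{58}} - 60} = - \frac{23717}{\frac{1}{\frac{10459}{58}} \left(- \frac{10247}{58}\right) - 60} = - \frac{23717}{\frac{58}{10459} \left(- \frac{10247}{58}\right) - 60} = - \frac{23717}{- \frac{10247}{10459} - 60} = - \frac{23717}{- \frac{637787}{10459}} = \left(-23717\right) \left(- \frac{10459}{637787}\right) = \frac{248056103}{637787}$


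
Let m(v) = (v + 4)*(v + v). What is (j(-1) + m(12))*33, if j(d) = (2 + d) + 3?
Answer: 12804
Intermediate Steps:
j(d) = 5 + d
m(v) = 2*v*(4 + v) (m(v) = (4 + v)*(2*v) = 2*v*(4 + v))
(j(-1) + m(12))*33 = ((5 - 1) + 2*12*(4 + 12))*33 = (4 + 2*12*16)*33 = (4 + 384)*33 = 388*33 = 12804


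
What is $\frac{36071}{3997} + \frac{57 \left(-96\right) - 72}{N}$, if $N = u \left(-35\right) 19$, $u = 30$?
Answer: $\frac{2523047}{271225} \approx 9.3024$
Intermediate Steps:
$N = -19950$ ($N = 30 \left(-35\right) 19 = \left(-1050\right) 19 = -19950$)
$\frac{36071}{3997} + \frac{57 \left(-96\right) - 72}{N} = \frac{36071}{3997} + \frac{57 \left(-96\right) - 72}{-19950} = 36071 \cdot \frac{1}{3997} + \left(-5472 - 72\right) \left(- \frac{1}{19950}\right) = \frac{5153}{571} - - \frac{132}{475} = \frac{5153}{571} + \frac{132}{475} = \frac{2523047}{271225}$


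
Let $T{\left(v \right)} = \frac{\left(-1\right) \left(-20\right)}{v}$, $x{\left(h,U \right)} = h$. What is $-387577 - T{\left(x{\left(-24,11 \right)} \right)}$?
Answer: $- \frac{2325457}{6} \approx -3.8758 \cdot 10^{5}$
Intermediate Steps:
$T{\left(v \right)} = \frac{20}{v}$
$-387577 - T{\left(x{\left(-24,11 \right)} \right)} = -387577 - \frac{20}{-24} = -387577 - 20 \left(- \frac{1}{24}\right) = -387577 - - \frac{5}{6} = -387577 + \frac{5}{6} = - \frac{2325457}{6}$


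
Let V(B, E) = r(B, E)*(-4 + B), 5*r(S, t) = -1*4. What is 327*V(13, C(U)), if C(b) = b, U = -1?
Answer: -11772/5 ≈ -2354.4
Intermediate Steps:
r(S, t) = -⅘ (r(S, t) = (-1*4)/5 = (⅕)*(-4) = -⅘)
V(B, E) = 16/5 - 4*B/5 (V(B, E) = -4*(-4 + B)/5 = 16/5 - 4*B/5)
327*V(13, C(U)) = 327*(16/5 - ⅘*13) = 327*(16/5 - 52/5) = 327*(-36/5) = -11772/5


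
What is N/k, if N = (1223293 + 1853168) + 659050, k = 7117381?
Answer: 3735511/7117381 ≈ 0.52484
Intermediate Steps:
N = 3735511 (N = 3076461 + 659050 = 3735511)
N/k = 3735511/7117381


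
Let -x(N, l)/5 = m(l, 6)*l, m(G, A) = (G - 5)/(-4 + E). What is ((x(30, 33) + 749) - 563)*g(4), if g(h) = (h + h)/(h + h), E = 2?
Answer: 2496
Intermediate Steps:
m(G, A) = 5/2 - G/2 (m(G, A) = (G - 5)/(-4 + 2) = (-5 + G)/(-2) = (-5 + G)*(-½) = 5/2 - G/2)
x(N, l) = -5*l*(5/2 - l/2) (x(N, l) = -5*(5/2 - l/2)*l = -5*l*(5/2 - l/2))
g(h) = 1 (g(h) = (2*h)/((2*h)) = (2*h)*(1/(2*h)) = 1)
((x(30, 33) + 749) - 563)*g(4) = (((5/2)*33*(-5 + 33) + 749) - 563)*1 = (((5/2)*33*28 + 749) - 563)*1 = ((2310 + 749) - 563)*1 = (3059 - 563)*1 = 2496*1 = 2496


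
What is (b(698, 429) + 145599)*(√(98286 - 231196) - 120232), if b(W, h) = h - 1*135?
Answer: -17541007176 + 145893*I*√132910 ≈ -1.7541e+10 + 5.3188e+7*I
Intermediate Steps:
b(W, h) = -135 + h (b(W, h) = h - 135 = -135 + h)
(b(698, 429) + 145599)*(√(98286 - 231196) - 120232) = ((-135 + 429) + 145599)*(√(98286 - 231196) - 120232) = (294 + 145599)*(√(-132910) - 120232) = 145893*(I*√132910 - 120232) = 145893*(-120232 + I*√132910) = -17541007176 + 145893*I*√132910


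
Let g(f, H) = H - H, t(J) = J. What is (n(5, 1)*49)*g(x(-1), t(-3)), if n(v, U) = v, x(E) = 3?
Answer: 0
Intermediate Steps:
g(f, H) = 0
(n(5, 1)*49)*g(x(-1), t(-3)) = (5*49)*0 = 245*0 = 0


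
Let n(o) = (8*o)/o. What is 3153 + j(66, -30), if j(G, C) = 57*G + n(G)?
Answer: 6923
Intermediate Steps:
n(o) = 8
j(G, C) = 8 + 57*G (j(G, C) = 57*G + 8 = 8 + 57*G)
3153 + j(66, -30) = 3153 + (8 + 57*66) = 3153 + (8 + 3762) = 3153 + 3770 = 6923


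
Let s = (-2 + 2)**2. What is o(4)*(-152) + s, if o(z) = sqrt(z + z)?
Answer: -304*sqrt(2) ≈ -429.92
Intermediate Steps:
o(z) = sqrt(2)*sqrt(z) (o(z) = sqrt(2*z) = sqrt(2)*sqrt(z))
s = 0 (s = 0**2 = 0)
o(4)*(-152) + s = (sqrt(2)*sqrt(4))*(-152) + 0 = (sqrt(2)*2)*(-152) + 0 = (2*sqrt(2))*(-152) + 0 = -304*sqrt(2) + 0 = -304*sqrt(2)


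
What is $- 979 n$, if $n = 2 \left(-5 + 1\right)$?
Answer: $7832$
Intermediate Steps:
$n = -8$ ($n = 2 \left(-4\right) = -8$)
$- 979 n = \left(-979\right) \left(-8\right) = 7832$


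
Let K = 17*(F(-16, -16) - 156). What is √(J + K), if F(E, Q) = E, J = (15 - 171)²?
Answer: 2*√5353 ≈ 146.33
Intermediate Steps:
J = 24336 (J = (-156)² = 24336)
K = -2924 (K = 17*(-16 - 156) = 17*(-172) = -2924)
√(J + K) = √(24336 - 2924) = √21412 = 2*√5353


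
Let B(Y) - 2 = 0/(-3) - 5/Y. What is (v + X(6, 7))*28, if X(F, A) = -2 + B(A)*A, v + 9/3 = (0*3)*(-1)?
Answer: 112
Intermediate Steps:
v = -3 (v = -3 + (0*3)*(-1) = -3 + 0*(-1) = -3 + 0 = -3)
B(Y) = 2 - 5/Y (B(Y) = 2 + (0/(-3) - 5/Y) = 2 + (0*(-⅓) - 5/Y) = 2 + (0 - 5/Y) = 2 - 5/Y)
X(F, A) = -2 + A*(2 - 5/A) (X(F, A) = -2 + (2 - 5/A)*A = -2 + A*(2 - 5/A))
(v + X(6, 7))*28 = (-3 + (-7 + 2*7))*28 = (-3 + (-7 + 14))*28 = (-3 + 7)*28 = 4*28 = 112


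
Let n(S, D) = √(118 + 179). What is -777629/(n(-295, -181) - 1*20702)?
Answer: 1463497778/38961137 + 2332887*√33/428572507 ≈ 37.594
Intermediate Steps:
n(S, D) = 3*√33 (n(S, D) = √297 = 3*√33)
-777629/(n(-295, -181) - 1*20702) = -777629/(3*√33 - 1*20702) = -777629/(3*√33 - 20702) = -777629/(-20702 + 3*√33)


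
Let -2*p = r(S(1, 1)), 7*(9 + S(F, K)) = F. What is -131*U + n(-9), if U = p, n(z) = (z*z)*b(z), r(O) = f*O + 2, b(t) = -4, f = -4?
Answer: 14893/7 ≈ 2127.6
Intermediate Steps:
S(F, K) = -9 + F/7
r(O) = 2 - 4*O (r(O) = -4*O + 2 = 2 - 4*O)
p = -131/7 (p = -(2 - 4*(-9 + (⅐)*1))/2 = -(2 - 4*(-9 + ⅐))/2 = -(2 - 4*(-62/7))/2 = -(2 + 248/7)/2 = -½*262/7 = -131/7 ≈ -18.714)
n(z) = -4*z² (n(z) = (z*z)*(-4) = z²*(-4) = -4*z²)
U = -131/7 ≈ -18.714
-131*U + n(-9) = -131*(-131/7) - 4*(-9)² = 17161/7 - 4*81 = 17161/7 - 324 = 14893/7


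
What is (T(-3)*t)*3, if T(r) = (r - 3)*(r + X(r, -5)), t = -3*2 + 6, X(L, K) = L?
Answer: 0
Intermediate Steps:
t = 0 (t = -6 + 6 = 0)
T(r) = 2*r*(-3 + r) (T(r) = (r - 3)*(r + r) = (-3 + r)*(2*r) = 2*r*(-3 + r))
(T(-3)*t)*3 = ((2*(-3)*(-3 - 3))*0)*3 = ((2*(-3)*(-6))*0)*3 = (36*0)*3 = 0*3 = 0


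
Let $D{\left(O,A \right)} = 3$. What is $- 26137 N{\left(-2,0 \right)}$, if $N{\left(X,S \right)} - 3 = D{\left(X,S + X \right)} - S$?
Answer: $-156822$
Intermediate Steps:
$N{\left(X,S \right)} = 6 - S$ ($N{\left(X,S \right)} = 3 - \left(-3 + S\right) = 6 - S$)
$- 26137 N{\left(-2,0 \right)} = - 26137 \left(6 - 0\right) = - 26137 \left(6 + 0\right) = \left(-26137\right) 6 = -156822$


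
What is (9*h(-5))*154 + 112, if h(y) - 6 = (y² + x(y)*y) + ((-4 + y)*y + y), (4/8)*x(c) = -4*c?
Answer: -178682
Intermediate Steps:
x(c) = -8*c (x(c) = 2*(-4*c) = -8*c)
h(y) = 6 + y - 7*y² + y*(-4 + y) (h(y) = 6 + ((y² + (-8*y)*y) + ((-4 + y)*y + y)) = 6 + ((y² - 8*y²) + (y*(-4 + y) + y)) = 6 + (-7*y² + (y + y*(-4 + y))) = 6 + (y - 7*y² + y*(-4 + y)) = 6 + y - 7*y² + y*(-4 + y))
(9*h(-5))*154 + 112 = (9*(6 - 6*(-5)² - 3*(-5)))*154 + 112 = (9*(6 - 6*25 + 15))*154 + 112 = (9*(6 - 150 + 15))*154 + 112 = (9*(-129))*154 + 112 = -1161*154 + 112 = -178794 + 112 = -178682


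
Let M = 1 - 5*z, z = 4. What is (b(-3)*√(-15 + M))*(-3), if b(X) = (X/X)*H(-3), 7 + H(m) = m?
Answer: 30*I*√34 ≈ 174.93*I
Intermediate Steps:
H(m) = -7 + m
b(X) = -10 (b(X) = (X/X)*(-7 - 3) = 1*(-10) = -10)
M = -19 (M = 1 - 5*4 = 1 - 20 = -19)
(b(-3)*√(-15 + M))*(-3) = -10*√(-15 - 19)*(-3) = -10*I*√34*(-3) = 30*I*√34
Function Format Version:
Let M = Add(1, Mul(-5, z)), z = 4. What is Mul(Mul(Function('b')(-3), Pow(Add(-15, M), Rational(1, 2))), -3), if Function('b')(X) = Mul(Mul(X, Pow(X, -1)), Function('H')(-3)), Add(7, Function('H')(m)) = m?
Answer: Mul(30, I, Pow(34, Rational(1, 2))) ≈ Mul(174.93, I)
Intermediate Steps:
Function('H')(m) = Add(-7, m)
Function('b')(X) = -10 (Function('b')(X) = Mul(Mul(X, Pow(X, -1)), Add(-7, -3)) = Mul(1, -10) = -10)
M = -19 (M = Add(1, Mul(-5, 4)) = Add(1, -20) = -19)
Mul(Mul(Function('b')(-3), Pow(Add(-15, M), Rational(1, 2))), -3) = Mul(Mul(-10, Pow(Add(-15, -19), Rational(1, 2))), -3) = Mul(Mul(-10, Pow(-34, Rational(1, 2))), -3) = Mul(Mul(-10, Mul(I, Pow(34, Rational(1, 2)))), -3) = Mul(Mul(-10, I, Pow(34, Rational(1, 2))), -3) = Mul(30, I, Pow(34, Rational(1, 2)))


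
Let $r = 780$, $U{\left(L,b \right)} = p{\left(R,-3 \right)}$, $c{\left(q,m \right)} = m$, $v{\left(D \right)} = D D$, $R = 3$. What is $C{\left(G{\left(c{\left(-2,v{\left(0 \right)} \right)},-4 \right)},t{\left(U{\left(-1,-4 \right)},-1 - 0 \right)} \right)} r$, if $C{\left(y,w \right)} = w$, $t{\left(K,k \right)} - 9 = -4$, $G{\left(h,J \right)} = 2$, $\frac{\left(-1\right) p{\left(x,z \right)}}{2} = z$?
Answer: $3900$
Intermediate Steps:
$v{\left(D \right)} = D^{2}$
$p{\left(x,z \right)} = - 2 z$
$U{\left(L,b \right)} = 6$ ($U{\left(L,b \right)} = \left(-2\right) \left(-3\right) = 6$)
$t{\left(K,k \right)} = 5$ ($t{\left(K,k \right)} = 9 - 4 = 5$)
$C{\left(G{\left(c{\left(-2,v{\left(0 \right)} \right)},-4 \right)},t{\left(U{\left(-1,-4 \right)},-1 - 0 \right)} \right)} r = 5 \cdot 780 = 3900$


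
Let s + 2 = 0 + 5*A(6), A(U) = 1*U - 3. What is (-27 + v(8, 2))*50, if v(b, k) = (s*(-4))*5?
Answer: -14350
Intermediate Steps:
A(U) = -3 + U (A(U) = U - 3 = -3 + U)
s = 13 (s = -2 + (0 + 5*(-3 + 6)) = -2 + (0 + 5*3) = -2 + (0 + 15) = -2 + 15 = 13)
v(b, k) = -260 (v(b, k) = (13*(-4))*5 = -52*5 = -260)
(-27 + v(8, 2))*50 = (-27 - 260)*50 = -287*50 = -14350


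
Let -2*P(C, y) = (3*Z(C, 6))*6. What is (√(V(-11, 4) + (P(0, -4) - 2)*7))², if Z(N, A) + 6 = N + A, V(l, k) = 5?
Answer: -9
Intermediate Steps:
Z(N, A) = -6 + A + N (Z(N, A) = -6 + (N + A) = -6 + (A + N) = -6 + A + N)
P(C, y) = -9*C (P(C, y) = -3*(-6 + 6 + C)*6/2 = -3*C*6/2 = -9*C)
(√(V(-11, 4) + (P(0, -4) - 2)*7))² = (√(5 + (-9*0 - 2)*7))² = (√(5 + (0 - 2)*7))² = (√(5 - 2*7))² = (√(5 - 14))² = (√(-9))² = (3*I)² = -9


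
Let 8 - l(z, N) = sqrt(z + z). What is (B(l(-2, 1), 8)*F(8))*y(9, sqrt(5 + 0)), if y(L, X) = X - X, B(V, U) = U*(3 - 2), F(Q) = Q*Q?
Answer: 0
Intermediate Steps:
l(z, N) = 8 - sqrt(2)*sqrt(z) (l(z, N) = 8 - sqrt(z + z) = 8 - sqrt(2*z) = 8 - sqrt(2)*sqrt(z))
F(Q) = Q**2
B(V, U) = U (B(V, U) = U*1 = U)
y(L, X) = 0
(B(l(-2, 1), 8)*F(8))*y(9, sqrt(5 + 0)) = (8*8**2)*0 = (8*64)*0 = 512*0 = 0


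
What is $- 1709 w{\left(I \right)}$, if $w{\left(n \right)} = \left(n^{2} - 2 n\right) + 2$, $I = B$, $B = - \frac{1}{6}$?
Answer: $- \frac{145265}{36} \approx -4035.1$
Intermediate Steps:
$B = - \frac{1}{6}$ ($B = \left(-1\right) \frac{1}{6} = - \frac{1}{6} \approx -0.16667$)
$I = - \frac{1}{6} \approx -0.16667$
$w{\left(n \right)} = 2 + n^{2} - 2 n$
$- 1709 w{\left(I \right)} = - 1709 \left(2 + \left(- \frac{1}{6}\right)^{2} - - \frac{1}{3}\right) = - 1709 \left(2 + \frac{1}{36} + \frac{1}{3}\right) = \left(-1709\right) \frac{85}{36} = - \frac{145265}{36}$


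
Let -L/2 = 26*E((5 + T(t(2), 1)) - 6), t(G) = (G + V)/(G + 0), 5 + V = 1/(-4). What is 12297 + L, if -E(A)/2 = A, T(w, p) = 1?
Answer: 12297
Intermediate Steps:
V = -21/4 (V = -5 + 1/(-4) = -5 - ¼ = -21/4 ≈ -5.2500)
t(G) = (-21/4 + G)/G (t(G) = (G - 21/4)/(G + 0) = (-21/4 + G)/G)
E(A) = -2*A
L = 0 (L = -52*(-2*((5 + 1) - 6)) = -52*(-2*(6 - 6)) = -52*(-2*0) = -52*0 = -2*0 = 0)
12297 + L = 12297 + 0 = 12297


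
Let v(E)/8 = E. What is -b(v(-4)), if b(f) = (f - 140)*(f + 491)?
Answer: 78948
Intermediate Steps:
v(E) = 8*E
b(f) = (-140 + f)*(491 + f)
-b(v(-4)) = -(-68740 + (8*(-4))**2 + 351*(8*(-4))) = -(-68740 + (-32)**2 + 351*(-32)) = -(-68740 + 1024 - 11232) = -1*(-78948) = 78948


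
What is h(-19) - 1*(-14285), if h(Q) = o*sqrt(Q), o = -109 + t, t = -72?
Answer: 14285 - 181*I*sqrt(19) ≈ 14285.0 - 788.96*I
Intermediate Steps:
o = -181 (o = -109 - 72 = -181)
h(Q) = -181*sqrt(Q)
h(-19) - 1*(-14285) = -181*I*sqrt(19) - 1*(-14285) = -181*I*sqrt(19) + 14285 = 14285 - 181*I*sqrt(19)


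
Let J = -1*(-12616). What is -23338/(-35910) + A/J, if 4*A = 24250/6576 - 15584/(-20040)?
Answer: 810494032111/1246931124480 ≈ 0.64999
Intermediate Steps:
A = 4086461/3660640 (A = (24250/6576 - 15584/(-20040))/4 = (24250*(1/6576) - 15584*(-1/20040))/4 = (12125/3288 + 1948/2505)/4 = (1/4)*(4086461/915160) = 4086461/3660640 ≈ 1.1163)
J = 12616
-23338/(-35910) + A/J = -23338/(-35910) + (4086461/3660640)/12616 = -23338*(-1/35910) + (4086461/3660640)*(1/12616) = 1667/2565 + 4086461/46182634240 = 810494032111/1246931124480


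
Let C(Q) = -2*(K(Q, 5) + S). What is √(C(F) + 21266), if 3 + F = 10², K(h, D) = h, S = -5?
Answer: √21082 ≈ 145.20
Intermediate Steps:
F = 97 (F = -3 + 10² = -3 + 100 = 97)
C(Q) = 10 - 2*Q (C(Q) = -2*(Q - 5) = -2*(-5 + Q) = 10 - 2*Q)
√(C(F) + 21266) = √((10 - 2*97) + 21266) = √((10 - 194) + 21266) = √(-184 + 21266) = √21082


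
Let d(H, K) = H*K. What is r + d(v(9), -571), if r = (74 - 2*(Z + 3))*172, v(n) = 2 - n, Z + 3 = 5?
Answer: 15005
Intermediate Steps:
Z = 2 (Z = -3 + 5 = 2)
r = 11008 (r = (74 - 2*(2 + 3))*172 = (74 - 2*5)*172 = (74 - 10)*172 = 64*172 = 11008)
r + d(v(9), -571) = 11008 + (2 - 1*9)*(-571) = 11008 + (2 - 9)*(-571) = 11008 - 7*(-571) = 11008 + 3997 = 15005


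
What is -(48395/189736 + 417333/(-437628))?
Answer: 4833673919/6919482184 ≈ 0.69856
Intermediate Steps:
-(48395/189736 + 417333/(-437628)) = -(48395*(1/189736) + 417333*(-1/437628)) = -(48395/189736 - 139111/145876) = -1*(-4833673919/6919482184) = 4833673919/6919482184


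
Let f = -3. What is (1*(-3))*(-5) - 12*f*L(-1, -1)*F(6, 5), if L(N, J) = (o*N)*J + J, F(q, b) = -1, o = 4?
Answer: -93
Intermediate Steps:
L(N, J) = J + 4*J*N (L(N, J) = (4*N)*J + J = 4*J*N + J = J + 4*J*N)
(1*(-3))*(-5) - 12*f*L(-1, -1)*F(6, 5) = (1*(-3))*(-5) - 12*(-(-3)*(1 + 4*(-1)))*(-1) = -3*(-5) - 12*(-(-3)*(1 - 4))*(-1) = 15 - 12*(-(-3)*(-3))*(-1) = 15 - 12*(-3*3)*(-1) = 15 - (-108)*(-1) = 15 - 12*9 = 15 - 108 = -93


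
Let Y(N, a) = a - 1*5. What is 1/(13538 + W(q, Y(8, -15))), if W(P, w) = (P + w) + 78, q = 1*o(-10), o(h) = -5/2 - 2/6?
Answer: 6/81559 ≈ 7.3566e-5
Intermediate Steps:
Y(N, a) = -5 + a (Y(N, a) = a - 5 = -5 + a)
o(h) = -17/6 (o(h) = -5*½ - 2*⅙ = -5/2 - ⅓ = -17/6)
q = -17/6 (q = 1*(-17/6) = -17/6 ≈ -2.8333)
W(P, w) = 78 + P + w
1/(13538 + W(q, Y(8, -15))) = 1/(13538 + (78 - 17/6 + (-5 - 15))) = 1/(13538 + (78 - 17/6 - 20)) = 1/(13538 + 331/6) = 1/(81559/6) = 6/81559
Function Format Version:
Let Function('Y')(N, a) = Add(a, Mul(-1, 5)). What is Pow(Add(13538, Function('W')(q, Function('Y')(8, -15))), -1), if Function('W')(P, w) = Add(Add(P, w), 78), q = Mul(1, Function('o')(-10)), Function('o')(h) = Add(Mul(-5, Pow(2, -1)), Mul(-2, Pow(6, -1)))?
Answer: Rational(6, 81559) ≈ 7.3566e-5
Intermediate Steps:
Function('Y')(N, a) = Add(-5, a) (Function('Y')(N, a) = Add(a, -5) = Add(-5, a))
Function('o')(h) = Rational(-17, 6) (Function('o')(h) = Add(Mul(-5, Rational(1, 2)), Mul(-2, Rational(1, 6))) = Add(Rational(-5, 2), Rational(-1, 3)) = Rational(-17, 6))
q = Rational(-17, 6) (q = Mul(1, Rational(-17, 6)) = Rational(-17, 6) ≈ -2.8333)
Function('W')(P, w) = Add(78, P, w)
Pow(Add(13538, Function('W')(q, Function('Y')(8, -15))), -1) = Pow(Add(13538, Add(78, Rational(-17, 6), Add(-5, -15))), -1) = Pow(Add(13538, Add(78, Rational(-17, 6), -20)), -1) = Pow(Add(13538, Rational(331, 6)), -1) = Pow(Rational(81559, 6), -1) = Rational(6, 81559)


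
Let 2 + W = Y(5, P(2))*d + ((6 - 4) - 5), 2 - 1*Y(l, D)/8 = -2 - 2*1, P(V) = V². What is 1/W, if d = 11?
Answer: 1/523 ≈ 0.0019120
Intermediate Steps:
Y(l, D) = 48 (Y(l, D) = 16 - 8*(-2 - 2*1) = 16 - 8*(-2 - 2) = 16 - 8*(-4) = 16 + 32 = 48)
W = 523 (W = -2 + (48*11 + ((6 - 4) - 5)) = -2 + (528 + (2 - 5)) = -2 + (528 - 3) = -2 + 525 = 523)
1/W = 1/523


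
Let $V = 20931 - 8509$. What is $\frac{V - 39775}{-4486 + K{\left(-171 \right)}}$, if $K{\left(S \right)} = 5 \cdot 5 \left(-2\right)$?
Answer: $\frac{27353}{4536} \approx 6.0302$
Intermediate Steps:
$V = 12422$ ($V = 20931 - 8509 = 12422$)
$K{\left(S \right)} = -50$ ($K{\left(S \right)} = 25 \left(-2\right) = -50$)
$\frac{V - 39775}{-4486 + K{\left(-171 \right)}} = \frac{12422 - 39775}{-4486 - 50} = - \frac{27353}{-4536} = \left(-27353\right) \left(- \frac{1}{4536}\right) = \frac{27353}{4536}$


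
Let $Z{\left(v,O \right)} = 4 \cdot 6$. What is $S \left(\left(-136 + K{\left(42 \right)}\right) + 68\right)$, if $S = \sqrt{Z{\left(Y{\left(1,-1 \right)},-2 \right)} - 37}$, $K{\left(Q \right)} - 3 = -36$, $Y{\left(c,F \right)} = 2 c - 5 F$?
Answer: $- 101 i \sqrt{13} \approx - 364.16 i$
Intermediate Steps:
$Y{\left(c,F \right)} = - 5 F + 2 c$
$Z{\left(v,O \right)} = 24$
$K{\left(Q \right)} = -33$ ($K{\left(Q \right)} = 3 - 36 = -33$)
$S = i \sqrt{13}$ ($S = \sqrt{24 - 37} = \sqrt{-13} = i \sqrt{13} \approx 3.6056 i$)
$S \left(\left(-136 + K{\left(42 \right)}\right) + 68\right) = i \sqrt{13} \left(\left(-136 - 33\right) + 68\right) = i \sqrt{13} \left(-169 + 68\right) = i \sqrt{13} \left(-101\right) = - 101 i \sqrt{13}$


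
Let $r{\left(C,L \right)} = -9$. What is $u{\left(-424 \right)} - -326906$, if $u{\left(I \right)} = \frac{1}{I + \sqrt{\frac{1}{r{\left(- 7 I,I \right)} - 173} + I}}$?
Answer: $\frac{10721340188138}{32796401} - \frac{i \sqrt{14044758}}{32796401} \approx 3.2691 \cdot 10^{5} - 0.00011427 i$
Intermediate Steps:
$u{\left(I \right)} = \frac{1}{I + \sqrt{- \frac{1}{182} + I}}$ ($u{\left(I \right)} = \frac{1}{I + \sqrt{\frac{1}{-9 - 173} + I}} = \frac{1}{I + \sqrt{\frac{1}{-182} + I}} = \frac{1}{I + \sqrt{- \frac{1}{182} + I}}$)
$u{\left(-424 \right)} - -326906 = \frac{182}{182 \left(-424\right) + \sqrt{182} \sqrt{-1 + 182 \left(-424\right)}} - -326906 = \frac{182}{-77168 + \sqrt{182} \sqrt{-1 - 77168}} + 326906 = \frac{182}{-77168 + \sqrt{182} \sqrt{-77169}} + 326906 = \frac{182}{-77168 + \sqrt{182} i \sqrt{77169}} + 326906 = \frac{182}{-77168 + i \sqrt{14044758}} + 326906 = 326906 + \frac{182}{-77168 + i \sqrt{14044758}}$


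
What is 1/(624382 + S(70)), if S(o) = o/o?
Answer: 1/624383 ≈ 1.6016e-6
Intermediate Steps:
S(o) = 1
1/(624382 + S(70)) = 1/(624382 + 1) = 1/624383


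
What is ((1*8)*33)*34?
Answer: 8976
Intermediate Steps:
((1*8)*33)*34 = (8*33)*34 = 264*34 = 8976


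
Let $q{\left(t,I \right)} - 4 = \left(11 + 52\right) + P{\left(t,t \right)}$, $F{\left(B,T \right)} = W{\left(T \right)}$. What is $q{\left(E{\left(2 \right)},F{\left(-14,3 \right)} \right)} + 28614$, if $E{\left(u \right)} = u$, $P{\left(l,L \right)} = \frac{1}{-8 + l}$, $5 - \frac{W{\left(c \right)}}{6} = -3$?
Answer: $\frac{172085}{6} \approx 28681.0$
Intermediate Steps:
$W{\left(c \right)} = 48$ ($W{\left(c \right)} = 30 - -18 = 30 + 18 = 48$)
$F{\left(B,T \right)} = 48$
$q{\left(t,I \right)} = 67 + \frac{1}{-8 + t}$ ($q{\left(t,I \right)} = 4 + \left(\left(11 + 52\right) + \frac{1}{-8 + t}\right) = 4 + \left(63 + \frac{1}{-8 + t}\right) = 67 + \frac{1}{-8 + t}$)
$q{\left(E{\left(2 \right)},F{\left(-14,3 \right)} \right)} + 28614 = \frac{-535 + 67 \cdot 2}{-8 + 2} + 28614 = \frac{-535 + 134}{-6} + 28614 = \left(- \frac{1}{6}\right) \left(-401\right) + 28614 = \frac{401}{6} + 28614 = \frac{172085}{6}$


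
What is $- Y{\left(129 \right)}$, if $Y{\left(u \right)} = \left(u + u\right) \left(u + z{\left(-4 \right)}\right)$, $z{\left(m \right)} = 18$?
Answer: $-37926$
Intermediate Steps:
$Y{\left(u \right)} = 2 u \left(18 + u\right)$ ($Y{\left(u \right)} = \left(u + u\right) \left(u + 18\right) = 2 u \left(18 + u\right)$)
$- Y{\left(129 \right)} = - 2 \cdot 129 \left(18 + 129\right) = - 2 \cdot 129 \cdot 147 = \left(-1\right) 37926 = -37926$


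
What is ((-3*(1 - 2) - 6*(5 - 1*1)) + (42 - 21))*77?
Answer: 0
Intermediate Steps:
((-3*(1 - 2) - 6*(5 - 1*1)) + (42 - 21))*77 = ((-3*(-1) - 6*(5 - 1)) + 21)*77 = ((3 - 6*4) + 21)*77 = ((3 - 24) + 21)*77 = (-21 + 21)*77 = 0*77 = 0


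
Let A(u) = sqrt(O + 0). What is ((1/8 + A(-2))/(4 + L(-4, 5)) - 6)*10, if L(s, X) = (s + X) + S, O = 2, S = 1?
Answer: -1435/24 + 5*sqrt(2)/3 ≈ -57.435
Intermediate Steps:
A(u) = sqrt(2) (A(u) = sqrt(2 + 0) = sqrt(2))
L(s, X) = 1 + X + s (L(s, X) = (s + X) + 1 = (X + s) + 1 = 1 + X + s)
((1/8 + A(-2))/(4 + L(-4, 5)) - 6)*10 = ((1/8 + sqrt(2))/(4 + (1 + 5 - 4)) - 6)*10 = ((1/8 + sqrt(2))/(4 + 2) - 6)*10 = ((1/8 + sqrt(2))/6 - 6)*10 = ((1/8 + sqrt(2))*(1/6) - 6)*10 = ((1/48 + sqrt(2)/6) - 6)*10 = (-287/48 + sqrt(2)/6)*10 = -1435/24 + 5*sqrt(2)/3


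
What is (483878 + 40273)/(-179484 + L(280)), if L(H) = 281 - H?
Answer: -524151/179483 ≈ -2.9203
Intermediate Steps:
(483878 + 40273)/(-179484 + L(280)) = (483878 + 40273)/(-179484 + (281 - 1*280)) = 524151/(-179484 + (281 - 280)) = 524151/(-179484 + 1) = 524151/(-179483) = 524151*(-1/179483) = -524151/179483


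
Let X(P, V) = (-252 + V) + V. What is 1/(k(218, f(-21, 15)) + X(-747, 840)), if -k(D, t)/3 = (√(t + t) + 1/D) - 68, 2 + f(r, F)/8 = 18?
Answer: 218/345309 ≈ 0.00063132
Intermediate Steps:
f(r, F) = 128 (f(r, F) = -16 + 8*18 = -16 + 144 = 128)
k(D, t) = 204 - 3/D - 3*√2*√t (k(D, t) = -3*((√(t + t) + 1/D) - 68) = -3*((√(2*t) + 1/D) - 68) = -3*((√2*√t + 1/D) - 68) = -3*((1/D + √2*√t) - 68) = -3*(-68 + 1/D + √2*√t) = 204 - 3/D - 3*√2*√t)
X(P, V) = -252 + 2*V
1/(k(218, f(-21, 15)) + X(-747, 840)) = 1/((204 - 3/218 - 3*√2*√128) + (-252 + 2*840)) = 1/((204 - 3*1/218 - 3*√2*8*√2) + (-252 + 1680)) = 1/((204 - 3/218 - 48) + 1428) = 1/(34005/218 + 1428) = 1/(345309/218) = 218/345309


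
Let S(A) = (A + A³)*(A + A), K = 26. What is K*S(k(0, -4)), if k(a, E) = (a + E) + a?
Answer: 14144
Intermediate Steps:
k(a, E) = E + 2*a (k(a, E) = (E + a) + a = E + 2*a)
S(A) = 2*A*(A + A³) (S(A) = (A + A³)*(2*A) = 2*A*(A + A³))
K*S(k(0, -4)) = 26*(2*(-4 + 2*0)²*(1 + (-4 + 2*0)²)) = 26*(2*(-4 + 0)²*(1 + (-4 + 0)²)) = 26*(2*(-4)²*(1 + (-4)²)) = 26*(2*16*(1 + 16)) = 26*(2*16*17) = 26*544 = 14144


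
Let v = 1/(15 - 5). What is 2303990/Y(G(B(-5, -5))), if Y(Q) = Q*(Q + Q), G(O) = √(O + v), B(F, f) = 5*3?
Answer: 11519950/151 ≈ 76291.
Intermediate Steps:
v = ⅒ (v = 1/10 = ⅒ ≈ 0.10000)
B(F, f) = 15
G(O) = √(⅒ + O) (G(O) = √(O + ⅒) = √(⅒ + O))
Y(Q) = 2*Q² (Y(Q) = Q*(2*Q) = 2*Q²)
2303990/Y(G(B(-5, -5))) = 2303990/((2*(√(10 + 100*15)/10)²)) = 2303990/((2*(√(10 + 1500)/10)²)) = 2303990/((2*(√1510/10)²)) = 2303990/((2*(151/10))) = 2303990/(151/5) = 2303990*(5/151) = 11519950/151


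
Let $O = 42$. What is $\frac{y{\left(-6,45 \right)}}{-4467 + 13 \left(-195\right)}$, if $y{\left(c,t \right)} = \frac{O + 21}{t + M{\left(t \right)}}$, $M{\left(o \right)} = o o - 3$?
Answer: $- \frac{7}{1608126} \approx -4.3529 \cdot 10^{-6}$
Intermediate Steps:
$M{\left(o \right)} = -3 + o^{2}$ ($M{\left(o \right)} = o^{2} - 3 = -3 + o^{2}$)
$y{\left(c,t \right)} = \frac{63}{-3 + t + t^{2}}$ ($y{\left(c,t \right)} = \frac{42 + 21}{t + \left(-3 + t^{2}\right)} = \frac{63}{-3 + t + t^{2}}$)
$\frac{y{\left(-6,45 \right)}}{-4467 + 13 \left(-195\right)} = \frac{63 \frac{1}{-3 + 45 + 45^{2}}}{-4467 + 13 \left(-195\right)} = \frac{63 \frac{1}{-3 + 45 + 2025}}{-4467 - 2535} = \frac{63 \cdot \frac{1}{2067}}{-7002} = 63 \cdot \frac{1}{2067} \left(- \frac{1}{7002}\right) = \frac{21}{689} \left(- \frac{1}{7002}\right) = - \frac{7}{1608126}$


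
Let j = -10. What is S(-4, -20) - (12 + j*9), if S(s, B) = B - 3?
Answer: 55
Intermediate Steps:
S(s, B) = -3 + B
S(-4, -20) - (12 + j*9) = (-3 - 20) - (12 - 10*9) = -23 - (12 - 90) = -23 - 1*(-78) = -23 + 78 = 55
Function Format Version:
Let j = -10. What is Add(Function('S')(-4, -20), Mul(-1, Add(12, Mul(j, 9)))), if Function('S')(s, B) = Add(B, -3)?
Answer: 55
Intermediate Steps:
Function('S')(s, B) = Add(-3, B)
Add(Function('S')(-4, -20), Mul(-1, Add(12, Mul(j, 9)))) = Add(Add(-3, -20), Mul(-1, Add(12, Mul(-10, 9)))) = Add(-23, Mul(-1, Add(12, -90))) = Add(-23, Mul(-1, -78)) = Add(-23, 78) = 55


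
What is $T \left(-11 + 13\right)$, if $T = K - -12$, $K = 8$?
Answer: $40$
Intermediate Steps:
$T = 20$ ($T = 8 - -12 = 8 + 12 = 20$)
$T \left(-11 + 13\right) = 20 \left(-11 + 13\right) = 20 \cdot 2 = 40$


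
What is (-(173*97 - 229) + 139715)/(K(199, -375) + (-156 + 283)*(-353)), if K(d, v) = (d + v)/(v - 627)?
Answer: -61704663/22460243 ≈ -2.7473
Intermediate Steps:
K(d, v) = (d + v)/(-627 + v)
(-(173*97 - 229) + 139715)/(K(199, -375) + (-156 + 283)*(-353)) = (-(173*97 - 229) + 139715)/((199 - 375)/(-627 - 375) + (-156 + 283)*(-353)) = (-(16781 - 229) + 139715)/(-176/(-1002) + 127*(-353)) = (-1*16552 + 139715)/(-1/1002*(-176) - 44831) = (-16552 + 139715)/(88/501 - 44831) = 123163/(-22460243/501) = 123163*(-501/22460243) = -61704663/22460243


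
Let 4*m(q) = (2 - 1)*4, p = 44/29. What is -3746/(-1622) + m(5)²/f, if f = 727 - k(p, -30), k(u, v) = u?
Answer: 39429566/17062629 ≈ 2.3109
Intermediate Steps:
p = 44/29 (p = 44*(1/29) = 44/29 ≈ 1.5172)
f = 21039/29 (f = 727 - 1*44/29 = 727 - 44/29 = 21039/29 ≈ 725.48)
m(q) = 1 (m(q) = ((2 - 1)*4)/4 = (1*4)/4 = (¼)*4 = 1)
-3746/(-1622) + m(5)²/f = -3746/(-1622) + 1²/(21039/29) = -3746*(-1/1622) + 1*(29/21039) = 1873/811 + 29/21039 = 39429566/17062629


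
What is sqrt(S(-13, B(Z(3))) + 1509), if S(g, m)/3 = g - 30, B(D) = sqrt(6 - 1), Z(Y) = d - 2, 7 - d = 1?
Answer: 2*sqrt(345) ≈ 37.148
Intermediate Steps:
d = 6 (d = 7 - 1*1 = 7 - 1 = 6)
Z(Y) = 4 (Z(Y) = 6 - 2 = 4)
B(D) = sqrt(5)
S(g, m) = -90 + 3*g (S(g, m) = 3*(g - 30) = 3*(-30 + g) = -90 + 3*g)
sqrt(S(-13, B(Z(3))) + 1509) = sqrt((-90 + 3*(-13)) + 1509) = sqrt((-90 - 39) + 1509) = sqrt(-129 + 1509) = sqrt(1380) = 2*sqrt(345)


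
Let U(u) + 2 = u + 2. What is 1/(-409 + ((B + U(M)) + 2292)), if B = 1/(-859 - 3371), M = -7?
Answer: 4230/7935479 ≈ 0.00053305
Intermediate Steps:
U(u) = u (U(u) = -2 + (u + 2) = -2 + (2 + u) = u)
B = -1/4230 (B = 1/(-4230) = -1/4230 ≈ -0.00023641)
1/(-409 + ((B + U(M)) + 2292)) = 1/(-409 + ((-1/4230 - 7) + 2292)) = 1/(-409 + (-29611/4230 + 2292)) = 1/(-409 + 9665549/4230) = 1/(7935479/4230) = 4230/7935479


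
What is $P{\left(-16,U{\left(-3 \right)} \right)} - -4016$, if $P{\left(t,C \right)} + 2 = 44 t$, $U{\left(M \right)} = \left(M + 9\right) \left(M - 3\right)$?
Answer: $3310$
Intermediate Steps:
$U{\left(M \right)} = \left(-3 + M\right) \left(9 + M\right)$ ($U{\left(M \right)} = \left(9 + M\right) \left(-3 + M\right) = \left(-3 + M\right) \left(9 + M\right)$)
$P{\left(t,C \right)} = -2 + 44 t$
$P{\left(-16,U{\left(-3 \right)} \right)} - -4016 = \left(-2 + 44 \left(-16\right)\right) - -4016 = \left(-2 - 704\right) + 4016 = -706 + 4016 = 3310$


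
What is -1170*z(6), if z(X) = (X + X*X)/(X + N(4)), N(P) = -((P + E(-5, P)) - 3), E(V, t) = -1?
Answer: -8190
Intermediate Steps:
N(P) = 4 - P (N(P) = -((P - 1) - 3) = -((-1 + P) - 3) = -(-4 + P) = 4 - P)
z(X) = (X + X²)/X (z(X) = (X + X*X)/(X + (4 - 1*4)) = (X + X²)/(X + (4 - 4)) = (X + X²)/(X + 0) = (X + X²)/X)
-1170*z(6) = -1170*(1 + 6) = -1170*7 = -90*91 = -8190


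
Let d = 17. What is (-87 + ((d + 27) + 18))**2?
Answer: 625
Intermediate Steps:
(-87 + ((d + 27) + 18))**2 = (-87 + ((17 + 27) + 18))**2 = (-87 + (44 + 18))**2 = (-87 + 62)**2 = (-25)**2 = 625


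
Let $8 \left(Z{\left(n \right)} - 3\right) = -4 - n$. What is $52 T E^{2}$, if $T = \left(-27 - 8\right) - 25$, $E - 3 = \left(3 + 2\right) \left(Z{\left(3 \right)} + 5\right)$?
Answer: $- \frac{18618795}{4} \approx -4.6547 \cdot 10^{6}$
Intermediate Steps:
$Z{\left(n \right)} = \frac{5}{2} - \frac{n}{8}$ ($Z{\left(n \right)} = 3 + \frac{-4 - n}{8} = 3 - \left(\frac{1}{2} + \frac{n}{8}\right) = \frac{5}{2} - \frac{n}{8}$)
$E = \frac{309}{8}$ ($E = 3 + \left(3 + 2\right) \left(\left(\frac{5}{2} - \frac{3}{8}\right) + 5\right) = 3 + 5 \left(\left(\frac{5}{2} - \frac{3}{8}\right) + 5\right) = 3 + 5 \left(\frac{17}{8} + 5\right) = 3 + 5 \cdot \frac{57}{8} = 3 + \frac{285}{8} = \frac{309}{8} \approx 38.625$)
$T = -60$ ($T = -35 - 25 = -60$)
$52 T E^{2} = 52 \left(-60\right) \left(\frac{309}{8}\right)^{2} = \left(-3120\right) \frac{95481}{64} = - \frac{18618795}{4}$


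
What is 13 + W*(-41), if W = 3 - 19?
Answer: 669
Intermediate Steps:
W = -16
13 + W*(-41) = 13 - 16*(-41) = 13 + 656 = 669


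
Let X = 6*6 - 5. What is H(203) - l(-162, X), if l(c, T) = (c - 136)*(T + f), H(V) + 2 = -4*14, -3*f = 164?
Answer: -21332/3 ≈ -7110.7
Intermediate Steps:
f = -164/3 (f = -1/3*164 = -164/3 ≈ -54.667)
X = 31 (X = 36 - 5 = 31)
H(V) = -58 (H(V) = -2 - 4*14 = -2 - 56 = -58)
l(c, T) = (-136 + c)*(-164/3 + T) (l(c, T) = (c - 136)*(T - 164/3) = (-136 + c)*(-164/3 + T))
H(203) - l(-162, X) = -58 - (22304/3 - 136*31 - 164/3*(-162) + 31*(-162)) = -58 - (22304/3 - 4216 + 8856 - 5022) = -58 - 1*21158/3 = -58 - 21158/3 = -21332/3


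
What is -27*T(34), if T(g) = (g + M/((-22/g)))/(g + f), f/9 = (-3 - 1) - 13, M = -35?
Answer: 1539/77 ≈ 19.987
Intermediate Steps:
f = -153 (f = 9*((-3 - 1) - 13) = 9*(-4 - 13) = 9*(-17) = -153)
T(g) = 57*g/(22*(-153 + g)) (T(g) = (g - 35*(-g/22))/(g - 153) = (g - (-35)*g/22)/(-153 + g) = (g + 35*g/22)/(-153 + g) = (57*g/22)/(-153 + g) = 57*g/(22*(-153 + g)))
-27*T(34) = -1539*34/(22*(-153 + 34)) = -1539*34/(22*(-119)) = -1539*34*(-1)/(22*119) = -27*(-57/77) = 1539/77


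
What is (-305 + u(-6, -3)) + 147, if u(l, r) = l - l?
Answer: -158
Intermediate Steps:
u(l, r) = 0
(-305 + u(-6, -3)) + 147 = (-305 + 0) + 147 = -305 + 147 = -158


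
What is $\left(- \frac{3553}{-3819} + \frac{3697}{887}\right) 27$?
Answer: $\frac{8180694}{59429} \approx 137.65$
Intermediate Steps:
$\left(- \frac{3553}{-3819} + \frac{3697}{887}\right) 27 = \left(\left(-3553\right) \left(- \frac{1}{3819}\right) + 3697 \cdot \frac{1}{887}\right) 27 = \left(\frac{187}{201} + \frac{3697}{887}\right) 27 = \frac{908966}{178287} \cdot 27 = \frac{8180694}{59429}$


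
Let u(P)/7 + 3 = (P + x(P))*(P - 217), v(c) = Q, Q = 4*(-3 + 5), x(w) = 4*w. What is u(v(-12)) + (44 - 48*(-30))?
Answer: -57057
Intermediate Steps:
Q = 8 (Q = 4*2 = 8)
v(c) = 8
u(P) = -21 + 35*P*(-217 + P) (u(P) = -21 + 7*((P + 4*P)*(P - 217)) = -21 + 7*((5*P)*(-217 + P)) = -21 + 7*(5*P*(-217 + P)) = -21 + 35*P*(-217 + P))
u(v(-12)) + (44 - 48*(-30)) = (-21 - 7595*8 + 35*8²) + (44 - 48*(-30)) = (-21 - 60760 + 35*64) + (44 + 1440) = (-21 - 60760 + 2240) + 1484 = -58541 + 1484 = -57057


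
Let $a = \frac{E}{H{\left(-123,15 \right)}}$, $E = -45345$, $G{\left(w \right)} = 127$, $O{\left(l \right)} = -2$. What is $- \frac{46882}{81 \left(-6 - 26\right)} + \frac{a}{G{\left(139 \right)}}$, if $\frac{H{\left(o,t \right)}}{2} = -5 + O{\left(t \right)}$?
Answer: $\frac{50222609}{1152144} \approx 43.591$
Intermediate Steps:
$H{\left(o,t \right)} = -14$ ($H{\left(o,t \right)} = 2 \left(-5 - 2\right) = 2 \left(-7\right) = -14$)
$a = \frac{45345}{14}$ ($a = - \frac{45345}{-14} = \left(-45345\right) \left(- \frac{1}{14}\right) = \frac{45345}{14} \approx 3238.9$)
$- \frac{46882}{81 \left(-6 - 26\right)} + \frac{a}{G{\left(139 \right)}} = - \frac{46882}{81 \left(-6 - 26\right)} + \frac{45345}{14 \cdot 127} = - \frac{46882}{81 \left(-32\right)} + \frac{45345}{14} \cdot \frac{1}{127} = - \frac{46882}{-2592} + \frac{45345}{1778} = \left(-46882\right) \left(- \frac{1}{2592}\right) + \frac{45345}{1778} = \frac{23441}{1296} + \frac{45345}{1778} = \frac{50222609}{1152144}$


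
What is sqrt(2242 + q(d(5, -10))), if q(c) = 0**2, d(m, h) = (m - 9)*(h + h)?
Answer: sqrt(2242) ≈ 47.350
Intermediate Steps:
d(m, h) = 2*h*(-9 + m) (d(m, h) = (-9 + m)*(2*h) = 2*h*(-9 + m))
q(c) = 0
sqrt(2242 + q(d(5, -10))) = sqrt(2242 + 0) = sqrt(2242)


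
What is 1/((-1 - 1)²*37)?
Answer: 1/148 ≈ 0.0067568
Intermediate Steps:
1/((-1 - 1)²*37) = 1/((-2)²*37) = 1/(4*37) = 1/148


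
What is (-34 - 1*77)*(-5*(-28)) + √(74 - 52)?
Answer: -15540 + √22 ≈ -15535.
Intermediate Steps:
(-34 - 1*77)*(-5*(-28)) + √(74 - 52) = (-34 - 77)*140 + √22 = -111*140 + √22 = -15540 + √22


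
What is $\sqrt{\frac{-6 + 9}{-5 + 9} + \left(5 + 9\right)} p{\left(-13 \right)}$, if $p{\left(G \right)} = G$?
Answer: $- \frac{13 \sqrt{59}}{2} \approx -49.927$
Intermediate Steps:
$\sqrt{\frac{-6 + 9}{-5 + 9} + \left(5 + 9\right)} p{\left(-13 \right)} = \sqrt{\frac{-6 + 9}{-5 + 9} + \left(5 + 9\right)} \left(-13\right) = \sqrt{\frac{3}{4} + 14} \left(-13\right) = \sqrt{\frac{59}{4}} \left(-13\right) = \frac{\sqrt{59}}{2} \left(-13\right) = - \frac{13 \sqrt{59}}{2}$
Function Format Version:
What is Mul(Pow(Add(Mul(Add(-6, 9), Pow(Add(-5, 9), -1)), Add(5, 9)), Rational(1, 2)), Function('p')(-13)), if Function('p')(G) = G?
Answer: Mul(Rational(-13, 2), Pow(59, Rational(1, 2))) ≈ -49.927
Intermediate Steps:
Mul(Pow(Add(Mul(Add(-6, 9), Pow(Add(-5, 9), -1)), Add(5, 9)), Rational(1, 2)), Function('p')(-13)) = Mul(Pow(Add(Mul(Add(-6, 9), Pow(Add(-5, 9), -1)), Add(5, 9)), Rational(1, 2)), -13) = Mul(Pow(Add(Mul(3, Pow(4, -1)), 14), Rational(1, 2)), -13) = Mul(Pow(Add(Mul(3, Rational(1, 4)), 14), Rational(1, 2)), -13) = Mul(Pow(Add(Rational(3, 4), 14), Rational(1, 2)), -13) = Mul(Pow(Rational(59, 4), Rational(1, 2)), -13) = Mul(Mul(Rational(1, 2), Pow(59, Rational(1, 2))), -13) = Mul(Rational(-13, 2), Pow(59, Rational(1, 2)))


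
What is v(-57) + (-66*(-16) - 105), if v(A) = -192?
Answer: 759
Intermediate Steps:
v(-57) + (-66*(-16) - 105) = -192 + (-66*(-16) - 105) = -192 + (1056 - 105) = -192 + 951 = 759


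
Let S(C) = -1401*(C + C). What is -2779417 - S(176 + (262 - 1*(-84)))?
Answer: -1316773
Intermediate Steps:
S(C) = -2802*C
-2779417 - S(176 + (262 - 1*(-84))) = -2779417 - (-2802)*(176 + (262 - 1*(-84))) = -2779417 - (-2802)*(176 + (262 + 84)) = -2779417 - (-2802)*(176 + 346) = -2779417 - (-2802)*522 = -2779417 - 1*(-1462644) = -2779417 + 1462644 = -1316773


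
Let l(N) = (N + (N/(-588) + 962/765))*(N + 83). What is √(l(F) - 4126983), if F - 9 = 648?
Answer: I*√464003481854/357 ≈ 1908.1*I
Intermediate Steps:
F = 657 (F = 9 + 648 = 657)
l(N) = (83 + N)*(962/765 + 587*N/588) (l(N) = (N + (N*(-1/588) + 962*(1/765)))*(83 + N) = (N + (-N/588 + 962/765))*(83 + N) = (N + (962/765 - N/588))*(83 + N) = (962/765 + 587*N/588)*(83 + N) = (83 + N)*(962/765 + 587*N/588))
√(l(F) - 4126983) = √((79846/765 + (587/588)*657² + (12612407/149940)*657) - 4126983) = √((79846/765 + (587/588)*431649 + 920705711/16660) - 4126983) = √((79846/765 + 84459321/196 + 920705711/16660) - 4126983) = √(3645669089/7497 - 4126983) = √(-27294322462/7497) = I*√464003481854/357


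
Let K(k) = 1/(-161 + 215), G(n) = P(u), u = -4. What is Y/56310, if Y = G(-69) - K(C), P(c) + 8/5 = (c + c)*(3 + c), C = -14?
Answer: 1723/15203700 ≈ 0.00011333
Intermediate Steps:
P(c) = -8/5 + 2*c*(3 + c) (P(c) = -8/5 + (c + c)*(3 + c) = -8/5 + (2*c)*(3 + c) = -8/5 + 2*c*(3 + c))
G(n) = 32/5 (G(n) = -8/5 + 2*(-4)**2 + 6*(-4) = -8/5 + 2*16 - 24 = -8/5 + 32 - 24 = 32/5)
K(k) = 1/54
Y = 1723/270 (Y = 32/5 - 1*1/54 = 32/5 - 1/54 = 1723/270 ≈ 6.3815)
Y/56310 = (1723/270)/56310 = (1723/270)*(1/56310) = 1723/15203700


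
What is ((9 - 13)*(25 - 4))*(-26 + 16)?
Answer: 840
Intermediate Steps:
((9 - 13)*(25 - 4))*(-26 + 16) = -4*21*(-10) = -84*(-10) = 840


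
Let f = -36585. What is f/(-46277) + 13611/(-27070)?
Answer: 360479703/1252718390 ≈ 0.28776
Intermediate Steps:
f/(-46277) + 13611/(-27070) = -36585/(-46277) + 13611/(-27070) = -36585*(-1/46277) + 13611*(-1/27070) = 36585/46277 - 13611/27070 = 360479703/1252718390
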